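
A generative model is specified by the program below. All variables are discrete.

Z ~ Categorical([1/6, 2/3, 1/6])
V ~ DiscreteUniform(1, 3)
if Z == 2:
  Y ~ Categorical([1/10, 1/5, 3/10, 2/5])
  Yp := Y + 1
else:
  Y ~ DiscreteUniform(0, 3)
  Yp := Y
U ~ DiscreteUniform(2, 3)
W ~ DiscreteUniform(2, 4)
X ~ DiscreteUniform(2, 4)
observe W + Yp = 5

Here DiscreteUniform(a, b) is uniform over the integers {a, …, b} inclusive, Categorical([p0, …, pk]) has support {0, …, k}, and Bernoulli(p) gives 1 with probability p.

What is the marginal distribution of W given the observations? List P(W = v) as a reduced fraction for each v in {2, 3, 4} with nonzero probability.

Enumerate traces; 162 have nonzero weight after conditioning:
  (Z=0, V=1, Y=1, U=2, W=4, X=2) weight 1/1296
  (Z=0, V=1, Y=1, U=2, W=4, X=3) weight 1/1296
  (Z=0, V=1, Y=1, U=2, W=4, X=4) weight 1/1296
  (Z=0, V=1, Y=1, U=3, W=4, X=2) weight 1/1296
  (Z=0, V=1, Y=1, U=3, W=4, X=3) weight 1/1296
  (Z=0, V=1, Y=1, U=3, W=4, X=4) weight 1/1296
  (Z=0, V=1, Y=2, U=2, W=3, X=2) weight 1/1296
  (Z=0, V=1, Y=2, U=2, W=3, X=3) weight 1/1296
  (Z=0, V=1, Y=3, U=2, W=2, X=2) weight 1/1296
  … 153 more
Group by W:
  weight(W=2) = 31/360
  weight(W=3) = 29/360
  weight(W=4) = 3/40
Total weight = 31/360 + 29/360 + 3/40 = 29/120
P(W=2 | obs) = 31/360 / 29/120 = 31/87
P(W=3 | obs) = 29/360 / 29/120 = 1/3
P(W=4 | obs) = 3/40 / 29/120 = 9/29

P(W=2) = 31/87, P(W=3) = 1/3, P(W=4) = 9/29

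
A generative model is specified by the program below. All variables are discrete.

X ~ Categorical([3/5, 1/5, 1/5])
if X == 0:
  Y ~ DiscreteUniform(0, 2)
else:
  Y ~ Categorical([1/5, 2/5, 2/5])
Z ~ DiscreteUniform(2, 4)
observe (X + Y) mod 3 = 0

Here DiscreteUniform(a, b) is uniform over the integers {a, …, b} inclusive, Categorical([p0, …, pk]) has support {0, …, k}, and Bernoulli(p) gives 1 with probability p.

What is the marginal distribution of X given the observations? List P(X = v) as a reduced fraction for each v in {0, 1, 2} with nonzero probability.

P(X=0) = 5/9, P(X=1) = 2/9, P(X=2) = 2/9

Enumerate traces; 9 have nonzero weight after conditioning:
  (X=0, Y=0, Z=2) weight 1/15
  (X=0, Y=0, Z=3) weight 1/15
  (X=0, Y=0, Z=4) weight 1/15
  (X=1, Y=2, Z=2) weight 2/75
  (X=1, Y=2, Z=3) weight 2/75
  (X=1, Y=2, Z=4) weight 2/75
  (X=2, Y=1, Z=2) weight 2/75
  (X=2, Y=1, Z=3) weight 2/75
  … 1 more
Group by X:
  weight(X=0) = 1/5
  weight(X=1) = 2/25
  weight(X=2) = 2/25
Total weight = 1/5 + 2/25 + 2/25 = 9/25
P(X=0 | obs) = 1/5 / 9/25 = 5/9
P(X=1 | obs) = 2/25 / 9/25 = 2/9
P(X=2 | obs) = 2/25 / 9/25 = 2/9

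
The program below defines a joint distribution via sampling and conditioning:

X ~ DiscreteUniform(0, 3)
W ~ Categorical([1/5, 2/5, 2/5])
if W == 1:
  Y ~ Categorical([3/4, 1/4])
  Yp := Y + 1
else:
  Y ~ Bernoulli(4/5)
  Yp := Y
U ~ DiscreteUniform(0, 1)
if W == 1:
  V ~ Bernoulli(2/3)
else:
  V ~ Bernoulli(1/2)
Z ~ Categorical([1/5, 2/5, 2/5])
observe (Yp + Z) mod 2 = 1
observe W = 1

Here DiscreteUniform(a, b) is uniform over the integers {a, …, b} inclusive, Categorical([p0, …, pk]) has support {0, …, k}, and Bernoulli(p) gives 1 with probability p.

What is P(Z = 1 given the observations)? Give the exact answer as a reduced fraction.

P(Z = 1 | obs) = 2/11

Enumerate traces; 48 have nonzero weight after conditioning:
  (X=0, W=1, Y=0, U=0, V=0, Z=0) weight 1/400
  (X=0, W=1, Y=0, U=0, V=0, Z=2) weight 1/200
  (X=0, W=1, Y=0, U=0, V=1, Z=0) weight 1/200
  (X=0, W=1, Y=0, U=0, V=1, Z=2) weight 1/100
  (X=0, W=1, Y=0, U=1, V=0, Z=0) weight 1/400
  (X=0, W=1, Y=0, U=1, V=0, Z=2) weight 1/200
  (X=0, W=1, Y=0, U=1, V=1, Z=0) weight 1/200
  (X=0, W=1, Y=0, U=1, V=1, Z=2) weight 1/100
  (X=0, W=1, Y=1, U=0, V=0, Z=1) weight 1/600
  … 39 more
Group by Z:
  weight(Z=0) = 3/50
  weight(Z=1) = 1/25
  weight(Z=2) = 3/25
Total weight = 3/50 + 1/25 + 3/25 = 11/50
P(Z=0 | obs) = 3/50 / 11/50 = 3/11
P(Z=1 | obs) = 1/25 / 11/50 = 2/11
P(Z=2 | obs) = 3/25 / 11/50 = 6/11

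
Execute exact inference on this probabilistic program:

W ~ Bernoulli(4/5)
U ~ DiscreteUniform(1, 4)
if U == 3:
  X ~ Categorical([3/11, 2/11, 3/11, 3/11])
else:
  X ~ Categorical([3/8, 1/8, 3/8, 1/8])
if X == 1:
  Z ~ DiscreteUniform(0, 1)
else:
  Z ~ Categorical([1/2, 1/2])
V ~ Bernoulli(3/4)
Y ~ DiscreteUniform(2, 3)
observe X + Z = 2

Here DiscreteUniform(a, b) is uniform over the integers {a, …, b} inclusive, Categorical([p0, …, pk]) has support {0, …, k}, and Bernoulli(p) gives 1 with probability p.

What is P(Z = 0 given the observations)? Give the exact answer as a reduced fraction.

Enumerate traces; 64 have nonzero weight after conditioning:
  (W=0, U=1, X=1, Z=1, V=0, Y=2) weight 1/2560
  (W=0, U=1, X=1, Z=1, V=0, Y=3) weight 1/2560
  (W=0, U=1, X=1, Z=1, V=1, Y=2) weight 3/2560
  (W=0, U=1, X=1, Z=1, V=1, Y=3) weight 3/2560
  (W=0, U=1, X=2, Z=0, V=0, Y=2) weight 3/2560
  (W=0, U=1, X=2, Z=0, V=0, Y=3) weight 3/2560
  (W=0, U=1, X=2, Z=0, V=1, Y=2) weight 9/2560
  (W=0, U=1, X=2, Z=0, V=1, Y=3) weight 9/2560
  … 56 more
Group by Z:
  weight(Z=0) = 123/704
  weight(Z=1) = 49/704
Total weight = 123/704 + 49/704 = 43/176
P(Z=0 | obs) = 123/704 / 43/176 = 123/172
P(Z=1 | obs) = 49/704 / 43/176 = 49/172

P(Z = 0 | obs) = 123/172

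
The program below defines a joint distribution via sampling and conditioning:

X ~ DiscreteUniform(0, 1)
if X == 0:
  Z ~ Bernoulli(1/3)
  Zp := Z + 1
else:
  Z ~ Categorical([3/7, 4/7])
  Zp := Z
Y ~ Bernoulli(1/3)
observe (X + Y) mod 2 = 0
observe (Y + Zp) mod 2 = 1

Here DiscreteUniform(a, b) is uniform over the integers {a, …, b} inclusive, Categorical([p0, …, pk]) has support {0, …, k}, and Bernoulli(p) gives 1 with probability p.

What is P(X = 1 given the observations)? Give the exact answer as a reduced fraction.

P(X = 1 | obs) = 9/37

Enumerate traces; 2 have nonzero weight after conditioning:
  (X=0, Z=0, Y=0) weight 2/9
  (X=1, Z=0, Y=1) weight 1/14
Group by X:
  weight(X=0) = 2/9
  weight(X=1) = 1/14
Total weight = 2/9 + 1/14 = 37/126
P(X=0 | obs) = 2/9 / 37/126 = 28/37
P(X=1 | obs) = 1/14 / 37/126 = 9/37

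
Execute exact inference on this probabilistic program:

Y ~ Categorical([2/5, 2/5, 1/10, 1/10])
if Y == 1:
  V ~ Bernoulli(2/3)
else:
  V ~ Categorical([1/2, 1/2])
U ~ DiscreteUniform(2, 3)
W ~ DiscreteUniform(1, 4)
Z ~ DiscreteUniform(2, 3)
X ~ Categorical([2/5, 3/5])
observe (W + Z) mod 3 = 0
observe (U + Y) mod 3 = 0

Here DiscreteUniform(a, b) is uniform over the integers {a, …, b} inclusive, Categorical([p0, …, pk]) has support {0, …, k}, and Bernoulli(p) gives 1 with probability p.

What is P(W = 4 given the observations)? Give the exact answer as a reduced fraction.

Enumerate traces; 36 have nonzero weight after conditioning:
  (Y=0, V=0, U=3, W=1, Z=2, X=0) weight 1/200
  (Y=0, V=0, U=3, W=1, Z=2, X=1) weight 3/400
  (Y=0, V=0, U=3, W=3, Z=3, X=0) weight 1/200
  (Y=0, V=0, U=3, W=3, Z=3, X=1) weight 3/400
  (Y=0, V=0, U=3, W=4, Z=2, X=0) weight 1/200
  (Y=0, V=0, U=3, W=4, Z=2, X=1) weight 3/400
  (Y=0, V=1, U=3, W=1, Z=2, X=0) weight 1/200
  (Y=0, V=1, U=3, W=1, Z=2, X=1) weight 3/400
  … 28 more
Group by W:
  weight(W=1) = 9/160
  weight(W=3) = 9/160
  weight(W=4) = 9/160
Total weight = 9/160 + 9/160 + 9/160 = 27/160
P(W=1 | obs) = 9/160 / 27/160 = 1/3
P(W=3 | obs) = 9/160 / 27/160 = 1/3
P(W=4 | obs) = 9/160 / 27/160 = 1/3

P(W = 4 | obs) = 1/3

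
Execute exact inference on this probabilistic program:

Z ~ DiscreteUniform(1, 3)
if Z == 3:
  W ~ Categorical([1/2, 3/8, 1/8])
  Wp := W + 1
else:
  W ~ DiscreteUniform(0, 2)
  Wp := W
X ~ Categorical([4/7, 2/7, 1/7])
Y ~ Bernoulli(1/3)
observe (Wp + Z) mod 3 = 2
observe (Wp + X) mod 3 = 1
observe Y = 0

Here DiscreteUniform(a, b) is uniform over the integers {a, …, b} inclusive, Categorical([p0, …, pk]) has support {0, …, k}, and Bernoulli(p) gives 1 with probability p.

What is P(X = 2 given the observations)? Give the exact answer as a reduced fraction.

P(X = 2 | obs) = 3/19

Enumerate traces; 3 have nonzero weight after conditioning:
  (Z=1, W=1, X=0, Y=0) weight 8/189
  (Z=2, W=0, X=1, Y=0) weight 4/189
  (Z=3, W=1, X=2, Y=0) weight 1/84
Group by X:
  weight(X=0) = 8/189
  weight(X=1) = 4/189
  weight(X=2) = 1/84
Total weight = 8/189 + 4/189 + 1/84 = 19/252
P(X=0 | obs) = 8/189 / 19/252 = 32/57
P(X=1 | obs) = 4/189 / 19/252 = 16/57
P(X=2 | obs) = 1/84 / 19/252 = 3/19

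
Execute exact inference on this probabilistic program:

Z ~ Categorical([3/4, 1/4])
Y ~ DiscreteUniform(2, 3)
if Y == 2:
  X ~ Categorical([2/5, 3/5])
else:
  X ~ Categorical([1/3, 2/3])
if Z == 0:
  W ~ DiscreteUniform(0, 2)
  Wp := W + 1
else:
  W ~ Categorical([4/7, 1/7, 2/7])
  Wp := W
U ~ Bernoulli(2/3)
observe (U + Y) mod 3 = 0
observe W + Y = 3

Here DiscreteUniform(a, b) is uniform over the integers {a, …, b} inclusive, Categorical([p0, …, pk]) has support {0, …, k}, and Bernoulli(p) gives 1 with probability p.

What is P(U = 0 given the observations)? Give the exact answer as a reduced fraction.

Enumerate traces; 8 have nonzero weight after conditioning:
  (Z=0, Y=2, X=0, W=1, U=1) weight 1/30
  (Z=0, Y=2, X=1, W=1, U=1) weight 1/20
  (Z=0, Y=3, X=0, W=0, U=0) weight 1/72
  (Z=0, Y=3, X=1, W=0, U=0) weight 1/36
  (Z=1, Y=2, X=0, W=1, U=1) weight 1/210
  (Z=1, Y=2, X=1, W=1, U=1) weight 1/140
  (Z=1, Y=3, X=0, W=0, U=0) weight 1/126
  (Z=1, Y=3, X=1, W=0, U=0) weight 1/63
Group by U:
  weight(U=0) = 11/168
  weight(U=1) = 2/21
Total weight = 11/168 + 2/21 = 9/56
P(U=0 | obs) = 11/168 / 9/56 = 11/27
P(U=1 | obs) = 2/21 / 9/56 = 16/27

P(U = 0 | obs) = 11/27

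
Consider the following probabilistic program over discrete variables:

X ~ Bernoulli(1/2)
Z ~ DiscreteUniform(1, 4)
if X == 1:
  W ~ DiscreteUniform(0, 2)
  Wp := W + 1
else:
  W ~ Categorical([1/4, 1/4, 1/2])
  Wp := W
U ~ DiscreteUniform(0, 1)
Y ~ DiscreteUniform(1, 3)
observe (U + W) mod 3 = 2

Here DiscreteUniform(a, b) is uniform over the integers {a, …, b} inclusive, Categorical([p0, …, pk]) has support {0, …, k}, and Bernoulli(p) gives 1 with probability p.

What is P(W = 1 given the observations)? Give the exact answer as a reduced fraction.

P(W = 1 | obs) = 7/17

Enumerate traces; 48 have nonzero weight after conditioning:
  (X=0, Z=1, W=1, U=1, Y=1) weight 1/192
  (X=0, Z=1, W=1, U=1, Y=2) weight 1/192
  (X=0, Z=1, W=1, U=1, Y=3) weight 1/192
  (X=0, Z=1, W=2, U=0, Y=1) weight 1/96
  (X=0, Z=1, W=2, U=0, Y=2) weight 1/96
  (X=0, Z=1, W=2, U=0, Y=3) weight 1/96
  (X=0, Z=2, W=1, U=1, Y=1) weight 1/192
  (X=0, Z=2, W=1, U=1, Y=2) weight 1/192
  … 40 more
Group by W:
  weight(W=1) = 7/48
  weight(W=2) = 5/24
Total weight = 7/48 + 5/24 = 17/48
P(W=1 | obs) = 7/48 / 17/48 = 7/17
P(W=2 | obs) = 5/24 / 17/48 = 10/17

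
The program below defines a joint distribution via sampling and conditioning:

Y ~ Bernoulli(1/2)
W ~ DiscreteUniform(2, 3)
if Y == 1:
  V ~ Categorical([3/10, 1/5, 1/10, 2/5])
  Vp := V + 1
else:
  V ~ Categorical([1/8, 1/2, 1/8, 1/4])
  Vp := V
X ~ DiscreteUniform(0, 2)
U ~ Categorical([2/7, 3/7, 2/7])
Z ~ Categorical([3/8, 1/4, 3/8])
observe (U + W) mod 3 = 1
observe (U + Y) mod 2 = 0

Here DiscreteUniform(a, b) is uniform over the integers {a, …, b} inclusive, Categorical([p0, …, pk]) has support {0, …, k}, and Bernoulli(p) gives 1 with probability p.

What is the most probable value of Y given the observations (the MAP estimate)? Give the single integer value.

argmax_v P(Y = v | obs) = 1

Enumerate traces; 72 have nonzero weight after conditioning:
  (Y=0, W=2, V=0, X=0, U=2, Z=0) weight 1/896
  (Y=0, W=2, V=0, X=0, U=2, Z=1) weight 1/1344
  (Y=0, W=2, V=0, X=0, U=2, Z=2) weight 1/896
  (Y=0, W=2, V=0, X=1, U=2, Z=0) weight 1/896
  (Y=0, W=2, V=0, X=1, U=2, Z=1) weight 1/1344
  (Y=0, W=2, V=0, X=1, U=2, Z=2) weight 1/896
  (Y=0, W=2, V=0, X=2, U=2, Z=0) weight 1/896
  (Y=0, W=2, V=0, X=2, U=2, Z=1) weight 1/1344
  (Y=1, W=3, V=0, X=0, U=1, Z=0) weight 9/2240
  … 63 more
Group by Y:
  weight(Y=0) = 1/14
  weight(Y=1) = 3/28
Total weight = 1/14 + 3/28 = 5/28
P(Y=0 | obs) = 1/14 / 5/28 = 2/5
P(Y=1 | obs) = 3/28 / 5/28 = 3/5
argmax = 1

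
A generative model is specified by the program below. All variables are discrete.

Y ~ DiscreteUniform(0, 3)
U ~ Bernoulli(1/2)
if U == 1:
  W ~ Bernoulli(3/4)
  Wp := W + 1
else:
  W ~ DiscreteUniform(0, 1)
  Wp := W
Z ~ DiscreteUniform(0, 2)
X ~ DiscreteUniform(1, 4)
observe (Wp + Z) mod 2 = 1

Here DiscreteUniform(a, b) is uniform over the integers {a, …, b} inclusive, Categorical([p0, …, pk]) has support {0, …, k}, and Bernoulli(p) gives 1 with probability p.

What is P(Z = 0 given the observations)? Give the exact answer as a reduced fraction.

Enumerate traces; 96 have nonzero weight after conditioning:
  (Y=0, U=0, W=0, Z=1, X=1) weight 1/192
  (Y=0, U=0, W=0, Z=1, X=2) weight 1/192
  (Y=0, U=0, W=0, Z=1, X=3) weight 1/192
  (Y=0, U=0, W=0, Z=1, X=4) weight 1/192
  (Y=0, U=0, W=1, Z=0, X=1) weight 1/192
  (Y=0, U=0, W=1, Z=0, X=2) weight 1/192
  (Y=0, U=0, W=1, Z=0, X=3) weight 1/192
  (Y=0, U=0, W=1, Z=0, X=4) weight 1/192
  (Y=0, U=0, W=1, Z=2, X=1) weight 1/192
  … 87 more
Group by Z:
  weight(Z=0) = 1/8
  weight(Z=1) = 5/24
  weight(Z=2) = 1/8
Total weight = 1/8 + 5/24 + 1/8 = 11/24
P(Z=0 | obs) = 1/8 / 11/24 = 3/11
P(Z=1 | obs) = 5/24 / 11/24 = 5/11
P(Z=2 | obs) = 1/8 / 11/24 = 3/11

P(Z = 0 | obs) = 3/11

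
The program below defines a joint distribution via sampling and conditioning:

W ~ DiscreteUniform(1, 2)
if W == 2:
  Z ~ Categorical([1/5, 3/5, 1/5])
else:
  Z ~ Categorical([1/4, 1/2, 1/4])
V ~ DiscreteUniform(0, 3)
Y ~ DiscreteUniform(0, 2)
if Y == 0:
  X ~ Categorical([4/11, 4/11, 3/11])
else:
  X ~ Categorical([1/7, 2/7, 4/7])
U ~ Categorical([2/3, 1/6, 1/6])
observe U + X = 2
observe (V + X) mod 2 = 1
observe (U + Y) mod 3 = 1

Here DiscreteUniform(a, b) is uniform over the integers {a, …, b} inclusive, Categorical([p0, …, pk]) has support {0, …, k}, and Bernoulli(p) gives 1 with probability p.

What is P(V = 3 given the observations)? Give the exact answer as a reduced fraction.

P(V = 3 | obs) = 187/430

Enumerate traces; 36 have nonzero weight after conditioning:
  (W=1, Z=0, V=0, Y=0, X=1, U=1) weight 1/1584
  (W=1, Z=0, V=1, Y=1, X=2, U=0) weight 1/252
  (W=1, Z=0, V=1, Y=2, X=0, U=2) weight 1/4032
  (W=1, Z=0, V=2, Y=0, X=1, U=1) weight 1/1584
  (W=1, Z=0, V=3, Y=1, X=2, U=0) weight 1/252
  (W=1, Z=0, V=3, Y=2, X=0, U=2) weight 1/4032
  (W=1, Z=1, V=0, Y=0, X=1, U=1) weight 1/792
  (W=1, Z=1, V=1, Y=1, X=2, U=0) weight 1/126
  … 28 more
Group by V:
  weight(V=0) = 1/198
  weight(V=1) = 17/504
  weight(V=2) = 1/198
  weight(V=3) = 17/504
Total weight = 1/198 + 17/504 + 1/198 + 17/504 = 215/2772
P(V=0 | obs) = 1/198 / 215/2772 = 14/215
P(V=1 | obs) = 17/504 / 215/2772 = 187/430
P(V=2 | obs) = 1/198 / 215/2772 = 14/215
P(V=3 | obs) = 17/504 / 215/2772 = 187/430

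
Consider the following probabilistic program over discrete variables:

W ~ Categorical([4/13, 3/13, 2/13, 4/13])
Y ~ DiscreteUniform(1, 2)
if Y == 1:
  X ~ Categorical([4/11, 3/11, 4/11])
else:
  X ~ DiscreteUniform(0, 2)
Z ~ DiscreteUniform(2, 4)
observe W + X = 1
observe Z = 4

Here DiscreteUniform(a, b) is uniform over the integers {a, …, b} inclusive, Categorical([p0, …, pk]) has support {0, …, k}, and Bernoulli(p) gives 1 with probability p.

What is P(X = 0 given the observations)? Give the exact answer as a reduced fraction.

Enumerate traces; 4 have nonzero weight after conditioning:
  (W=0, Y=1, X=1, Z=4) weight 2/143
  (W=0, Y=2, X=1, Z=4) weight 2/117
  (W=1, Y=1, X=0, Z=4) weight 2/143
  (W=1, Y=2, X=0, Z=4) weight 1/78
Group by X:
  weight(X=0) = 23/858
  weight(X=1) = 40/1287
Total weight = 23/858 + 40/1287 = 149/2574
P(X=0 | obs) = 23/858 / 149/2574 = 69/149
P(X=1 | obs) = 40/1287 / 149/2574 = 80/149

P(X = 0 | obs) = 69/149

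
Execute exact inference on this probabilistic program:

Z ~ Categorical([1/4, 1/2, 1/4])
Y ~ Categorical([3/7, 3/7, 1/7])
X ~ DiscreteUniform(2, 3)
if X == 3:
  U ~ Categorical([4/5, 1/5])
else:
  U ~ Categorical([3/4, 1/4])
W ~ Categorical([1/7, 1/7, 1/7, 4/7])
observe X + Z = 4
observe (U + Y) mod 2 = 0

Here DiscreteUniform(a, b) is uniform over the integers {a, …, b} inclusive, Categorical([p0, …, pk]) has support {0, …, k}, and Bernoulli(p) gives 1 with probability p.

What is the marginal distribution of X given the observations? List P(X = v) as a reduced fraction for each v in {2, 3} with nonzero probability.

Enumerate traces; 24 have nonzero weight after conditioning:
  (Z=1, Y=0, X=3, U=0, W=0) weight 3/245
  (Z=1, Y=0, X=3, U=0, W=1) weight 3/245
  (Z=1, Y=0, X=3, U=0, W=2) weight 3/245
  (Z=1, Y=0, X=3, U=0, W=3) weight 12/245
  (Z=1, Y=1, X=3, U=1, W=0) weight 3/980
  (Z=1, Y=1, X=3, U=1, W=1) weight 3/980
  (Z=1, Y=1, X=3, U=1, W=2) weight 3/980
  (Z=1, Y=1, X=3, U=1, W=3) weight 3/245
  (Z=2, Y=0, X=2, U=0, W=0) weight 9/1568
  … 15 more
Group by X:
  weight(X=2) = 15/224
  weight(X=3) = 19/140
Total weight = 15/224 + 19/140 = 227/1120
P(X=2 | obs) = 15/224 / 227/1120 = 75/227
P(X=3 | obs) = 19/140 / 227/1120 = 152/227

P(X=2) = 75/227, P(X=3) = 152/227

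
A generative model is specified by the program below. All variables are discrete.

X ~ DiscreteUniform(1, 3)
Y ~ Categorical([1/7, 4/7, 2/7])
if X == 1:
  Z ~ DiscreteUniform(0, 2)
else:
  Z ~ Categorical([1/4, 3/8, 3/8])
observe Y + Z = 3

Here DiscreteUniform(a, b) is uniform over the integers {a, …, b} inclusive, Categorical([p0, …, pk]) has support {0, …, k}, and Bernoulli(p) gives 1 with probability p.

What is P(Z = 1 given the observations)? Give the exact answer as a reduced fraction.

P(Z = 1 | obs) = 1/3

Enumerate traces; 6 have nonzero weight after conditioning:
  (X=1, Y=1, Z=2) weight 4/63
  (X=1, Y=2, Z=1) weight 2/63
  (X=2, Y=1, Z=2) weight 1/14
  (X=2, Y=2, Z=1) weight 1/28
  (X=3, Y=1, Z=2) weight 1/14
  (X=3, Y=2, Z=1) weight 1/28
Group by Z:
  weight(Z=1) = 13/126
  weight(Z=2) = 13/63
Total weight = 13/126 + 13/63 = 13/42
P(Z=1 | obs) = 13/126 / 13/42 = 1/3
P(Z=2 | obs) = 13/63 / 13/42 = 2/3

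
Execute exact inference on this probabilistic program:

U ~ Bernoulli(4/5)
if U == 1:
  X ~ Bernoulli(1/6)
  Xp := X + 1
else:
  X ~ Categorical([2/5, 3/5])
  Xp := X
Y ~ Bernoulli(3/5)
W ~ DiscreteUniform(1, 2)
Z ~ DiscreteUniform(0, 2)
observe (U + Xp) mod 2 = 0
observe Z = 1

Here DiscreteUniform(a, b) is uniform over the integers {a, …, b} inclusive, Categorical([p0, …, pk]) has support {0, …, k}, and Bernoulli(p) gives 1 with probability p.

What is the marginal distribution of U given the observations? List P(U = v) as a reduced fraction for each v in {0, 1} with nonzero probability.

P(U=0) = 3/28, P(U=1) = 25/28

Enumerate traces; 8 have nonzero weight after conditioning:
  (U=0, X=0, Y=0, W=1, Z=1) weight 2/375
  (U=0, X=0, Y=0, W=2, Z=1) weight 2/375
  (U=0, X=0, Y=1, W=1, Z=1) weight 1/125
  (U=0, X=0, Y=1, W=2, Z=1) weight 1/125
  (U=1, X=0, Y=0, W=1, Z=1) weight 2/45
  (U=1, X=0, Y=0, W=2, Z=1) weight 2/45
  (U=1, X=0, Y=1, W=1, Z=1) weight 1/15
  (U=1, X=0, Y=1, W=2, Z=1) weight 1/15
Group by U:
  weight(U=0) = 2/75
  weight(U=1) = 2/9
Total weight = 2/75 + 2/9 = 56/225
P(U=0 | obs) = 2/75 / 56/225 = 3/28
P(U=1 | obs) = 2/9 / 56/225 = 25/28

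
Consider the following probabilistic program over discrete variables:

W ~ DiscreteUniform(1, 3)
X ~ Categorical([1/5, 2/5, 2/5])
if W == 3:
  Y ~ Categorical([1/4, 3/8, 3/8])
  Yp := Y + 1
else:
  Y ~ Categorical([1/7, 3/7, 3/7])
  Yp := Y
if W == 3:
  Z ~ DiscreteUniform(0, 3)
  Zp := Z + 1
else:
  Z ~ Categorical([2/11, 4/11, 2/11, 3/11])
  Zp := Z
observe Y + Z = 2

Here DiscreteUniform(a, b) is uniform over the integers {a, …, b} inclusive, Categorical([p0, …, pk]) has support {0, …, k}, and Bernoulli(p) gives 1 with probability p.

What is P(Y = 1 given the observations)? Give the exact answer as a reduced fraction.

Enumerate traces; 27 have nonzero weight after conditioning:
  (W=1, X=0, Y=0, Z=2) weight 2/1155
  (W=1, X=0, Y=1, Z=1) weight 4/385
  (W=1, X=0, Y=2, Z=0) weight 2/385
  (W=1, X=1, Y=0, Z=2) weight 4/1155
  (W=1, X=1, Y=1, Z=1) weight 8/385
  (W=1, X=1, Y=2, Z=0) weight 4/385
  (W=1, X=2, Y=0, Z=2) weight 4/1155
  (W=1, X=2, Y=1, Z=1) weight 8/385
  … 19 more
Group by Y:
  weight(Y=0) = 47/1232
  weight(Y=1) = 333/2464
  weight(Y=2) = 205/2464
Total weight = 47/1232 + 333/2464 + 205/2464 = 79/308
P(Y=0 | obs) = 47/1232 / 79/308 = 47/316
P(Y=1 | obs) = 333/2464 / 79/308 = 333/632
P(Y=2 | obs) = 205/2464 / 79/308 = 205/632

P(Y = 1 | obs) = 333/632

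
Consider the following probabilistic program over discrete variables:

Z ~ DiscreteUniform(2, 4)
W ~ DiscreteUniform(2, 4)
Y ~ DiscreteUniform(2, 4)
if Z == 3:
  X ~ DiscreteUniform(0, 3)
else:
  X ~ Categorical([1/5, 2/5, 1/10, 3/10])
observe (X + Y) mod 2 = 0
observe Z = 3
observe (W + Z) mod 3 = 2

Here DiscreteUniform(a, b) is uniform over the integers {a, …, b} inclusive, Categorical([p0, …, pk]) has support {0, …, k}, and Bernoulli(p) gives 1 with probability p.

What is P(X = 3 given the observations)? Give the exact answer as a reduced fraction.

P(X = 3 | obs) = 1/6

Enumerate traces; 6 have nonzero weight after conditioning:
  (Z=3, W=2, Y=2, X=0) weight 1/108
  (Z=3, W=2, Y=2, X=2) weight 1/108
  (Z=3, W=2, Y=3, X=1) weight 1/108
  (Z=3, W=2, Y=3, X=3) weight 1/108
  (Z=3, W=2, Y=4, X=0) weight 1/108
  (Z=3, W=2, Y=4, X=2) weight 1/108
Group by X:
  weight(X=0) = 1/54
  weight(X=1) = 1/108
  weight(X=2) = 1/54
  weight(X=3) = 1/108
Total weight = 1/54 + 1/108 + 1/54 + 1/108 = 1/18
P(X=0 | obs) = 1/54 / 1/18 = 1/3
P(X=1 | obs) = 1/108 / 1/18 = 1/6
P(X=2 | obs) = 1/54 / 1/18 = 1/3
P(X=3 | obs) = 1/108 / 1/18 = 1/6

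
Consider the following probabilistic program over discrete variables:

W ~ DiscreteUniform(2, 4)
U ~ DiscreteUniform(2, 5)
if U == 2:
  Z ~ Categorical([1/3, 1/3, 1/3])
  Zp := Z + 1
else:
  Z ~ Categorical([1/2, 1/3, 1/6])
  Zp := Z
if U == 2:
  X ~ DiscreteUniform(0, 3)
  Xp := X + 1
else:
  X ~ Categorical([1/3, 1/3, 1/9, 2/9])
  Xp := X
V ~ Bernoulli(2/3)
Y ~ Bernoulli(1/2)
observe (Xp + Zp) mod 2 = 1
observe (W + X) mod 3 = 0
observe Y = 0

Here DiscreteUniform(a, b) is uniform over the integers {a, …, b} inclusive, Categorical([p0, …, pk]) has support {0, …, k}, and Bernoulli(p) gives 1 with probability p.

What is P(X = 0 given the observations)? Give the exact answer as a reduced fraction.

P(X = 0 | obs) = 15/74

Enumerate traces; 48 have nonzero weight after conditioning:
  (W=2, U=2, Z=0, X=1, V=0, Y=0) weight 1/864
  (W=2, U=2, Z=0, X=1, V=1, Y=0) weight 1/432
  (W=2, U=2, Z=2, X=1, V=0, Y=0) weight 1/864
  (W=2, U=2, Z=2, X=1, V=1, Y=0) weight 1/432
  (W=2, U=3, Z=0, X=1, V=0, Y=0) weight 1/432
  (W=2, U=3, Z=0, X=1, V=1, Y=0) weight 1/216
  (W=2, U=3, Z=2, X=1, V=0, Y=0) weight 1/1296
  (W=2, U=3, Z=2, X=1, V=1, Y=0) weight 1/648
  (W=3, U=2, Z=0, X=3, V=0, Y=0) weight 1/864
  (W=3, U=2, Z=1, X=0, V=0, Y=0) weight 1/864
  … 38 more
Group by X:
  weight(X=0) = 5/288
  weight(X=1) = 5/144
  weight(X=2) = 7/864
  weight(X=3) = 11/432
Total weight = 5/288 + 5/144 + 7/864 + 11/432 = 37/432
P(X=0 | obs) = 5/288 / 37/432 = 15/74
P(X=1 | obs) = 5/144 / 37/432 = 15/37
P(X=2 | obs) = 7/864 / 37/432 = 7/74
P(X=3 | obs) = 11/432 / 37/432 = 11/37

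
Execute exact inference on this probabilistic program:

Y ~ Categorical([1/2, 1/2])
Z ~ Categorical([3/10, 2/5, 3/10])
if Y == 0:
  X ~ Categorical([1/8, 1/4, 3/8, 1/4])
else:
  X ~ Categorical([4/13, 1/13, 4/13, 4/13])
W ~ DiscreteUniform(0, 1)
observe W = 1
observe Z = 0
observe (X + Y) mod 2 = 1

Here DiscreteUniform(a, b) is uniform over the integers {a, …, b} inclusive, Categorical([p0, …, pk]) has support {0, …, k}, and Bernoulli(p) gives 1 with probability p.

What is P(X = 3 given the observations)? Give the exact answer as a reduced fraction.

P(X = 3 | obs) = 13/58

Enumerate traces; 4 have nonzero weight after conditioning:
  (Y=0, Z=0, X=1, W=1) weight 3/160
  (Y=0, Z=0, X=3, W=1) weight 3/160
  (Y=1, Z=0, X=0, W=1) weight 3/130
  (Y=1, Z=0, X=2, W=1) weight 3/130
Group by X:
  weight(X=0) = 3/130
  weight(X=1) = 3/160
  weight(X=2) = 3/130
  weight(X=3) = 3/160
Total weight = 3/130 + 3/160 + 3/130 + 3/160 = 87/1040
P(X=0 | obs) = 3/130 / 87/1040 = 8/29
P(X=1 | obs) = 3/160 / 87/1040 = 13/58
P(X=2 | obs) = 3/130 / 87/1040 = 8/29
P(X=3 | obs) = 3/160 / 87/1040 = 13/58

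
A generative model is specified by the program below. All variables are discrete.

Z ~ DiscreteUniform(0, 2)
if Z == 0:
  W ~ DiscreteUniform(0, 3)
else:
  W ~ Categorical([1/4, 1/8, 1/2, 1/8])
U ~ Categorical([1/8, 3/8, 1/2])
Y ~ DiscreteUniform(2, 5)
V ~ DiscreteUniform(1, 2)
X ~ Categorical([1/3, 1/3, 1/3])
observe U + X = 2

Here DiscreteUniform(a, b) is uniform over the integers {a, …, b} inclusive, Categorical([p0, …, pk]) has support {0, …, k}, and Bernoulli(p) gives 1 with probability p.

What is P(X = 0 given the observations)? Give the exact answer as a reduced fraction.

P(X = 0 | obs) = 1/2

Enumerate traces; 288 have nonzero weight after conditioning:
  (Z=0, W=0, U=0, Y=2, V=1, X=2) weight 1/2304
  (Z=0, W=0, U=0, Y=2, V=2, X=2) weight 1/2304
  (Z=0, W=0, U=0, Y=3, V=1, X=2) weight 1/2304
  (Z=0, W=0, U=0, Y=3, V=2, X=2) weight 1/2304
  (Z=0, W=0, U=0, Y=4, V=1, X=2) weight 1/2304
  (Z=0, W=0, U=0, Y=4, V=2, X=2) weight 1/2304
  (Z=0, W=0, U=0, Y=5, V=1, X=2) weight 1/2304
  (Z=0, W=0, U=0, Y=5, V=2, X=2) weight 1/2304
  (Z=0, W=0, U=1, Y=2, V=1, X=1) weight 1/768
  (Z=0, W=0, U=2, Y=2, V=1, X=0) weight 1/576
  … 278 more
Group by X:
  weight(X=0) = 1/6
  weight(X=1) = 1/8
  weight(X=2) = 1/24
Total weight = 1/6 + 1/8 + 1/24 = 1/3
P(X=0 | obs) = 1/6 / 1/3 = 1/2
P(X=1 | obs) = 1/8 / 1/3 = 3/8
P(X=2 | obs) = 1/24 / 1/3 = 1/8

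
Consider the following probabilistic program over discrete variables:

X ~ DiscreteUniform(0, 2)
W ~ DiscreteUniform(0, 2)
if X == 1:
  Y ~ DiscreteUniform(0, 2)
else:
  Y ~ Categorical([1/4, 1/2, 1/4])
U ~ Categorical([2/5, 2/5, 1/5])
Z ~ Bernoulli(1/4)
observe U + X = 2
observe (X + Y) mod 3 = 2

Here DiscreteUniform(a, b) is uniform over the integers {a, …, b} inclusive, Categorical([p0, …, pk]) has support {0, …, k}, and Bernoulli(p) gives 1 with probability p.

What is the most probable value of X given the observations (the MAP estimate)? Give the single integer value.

argmax_v P(X = v | obs) = 1

Enumerate traces; 18 have nonzero weight after conditioning:
  (X=0, W=0, Y=2, U=2, Z=0) weight 1/240
  (X=0, W=0, Y=2, U=2, Z=1) weight 1/720
  (X=0, W=1, Y=2, U=2, Z=0) weight 1/240
  (X=0, W=1, Y=2, U=2, Z=1) weight 1/720
  (X=0, W=2, Y=2, U=2, Z=0) weight 1/240
  (X=0, W=2, Y=2, U=2, Z=1) weight 1/720
  (X=1, W=0, Y=1, U=1, Z=0) weight 1/90
  (X=1, W=0, Y=1, U=1, Z=1) weight 1/270
  (X=2, W=0, Y=0, U=0, Z=0) weight 1/120
  … 9 more
Group by X:
  weight(X=0) = 1/60
  weight(X=1) = 2/45
  weight(X=2) = 1/30
Total weight = 1/60 + 2/45 + 1/30 = 17/180
P(X=0 | obs) = 1/60 / 17/180 = 3/17
P(X=1 | obs) = 2/45 / 17/180 = 8/17
P(X=2 | obs) = 1/30 / 17/180 = 6/17
argmax = 1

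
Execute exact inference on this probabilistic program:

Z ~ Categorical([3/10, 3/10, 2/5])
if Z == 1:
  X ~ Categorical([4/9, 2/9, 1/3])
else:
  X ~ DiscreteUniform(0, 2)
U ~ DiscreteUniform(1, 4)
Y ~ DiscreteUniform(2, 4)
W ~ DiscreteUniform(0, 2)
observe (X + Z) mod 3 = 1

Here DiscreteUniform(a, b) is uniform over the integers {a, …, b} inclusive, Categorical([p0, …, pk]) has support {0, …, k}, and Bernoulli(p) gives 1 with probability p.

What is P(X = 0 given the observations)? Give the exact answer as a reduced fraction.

P(X = 0 | obs) = 4/11

Enumerate traces; 108 have nonzero weight after conditioning:
  (Z=0, X=1, U=1, Y=2, W=0) weight 1/360
  (Z=0, X=1, U=1, Y=2, W=1) weight 1/360
  (Z=0, X=1, U=1, Y=2, W=2) weight 1/360
  (Z=0, X=1, U=1, Y=3, W=0) weight 1/360
  (Z=0, X=1, U=1, Y=3, W=1) weight 1/360
  (Z=0, X=1, U=1, Y=3, W=2) weight 1/360
  (Z=0, X=1, U=1, Y=4, W=0) weight 1/360
  (Z=0, X=1, U=1, Y=4, W=1) weight 1/360
  (Z=1, X=0, U=1, Y=2, W=0) weight 1/270
  (Z=2, X=2, U=1, Y=2, W=0) weight 1/270
  … 98 more
Group by X:
  weight(X=0) = 2/15
  weight(X=1) = 1/10
  weight(X=2) = 2/15
Total weight = 2/15 + 1/10 + 2/15 = 11/30
P(X=0 | obs) = 2/15 / 11/30 = 4/11
P(X=1 | obs) = 1/10 / 11/30 = 3/11
P(X=2 | obs) = 2/15 / 11/30 = 4/11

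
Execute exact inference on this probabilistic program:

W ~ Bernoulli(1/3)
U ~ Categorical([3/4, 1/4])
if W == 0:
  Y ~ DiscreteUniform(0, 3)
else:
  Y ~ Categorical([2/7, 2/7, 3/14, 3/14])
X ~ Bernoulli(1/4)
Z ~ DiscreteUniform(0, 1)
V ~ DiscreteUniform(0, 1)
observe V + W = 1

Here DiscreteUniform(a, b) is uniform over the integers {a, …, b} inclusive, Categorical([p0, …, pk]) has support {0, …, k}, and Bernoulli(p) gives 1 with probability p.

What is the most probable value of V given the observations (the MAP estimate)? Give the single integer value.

Enumerate traces; 64 have nonzero weight after conditioning:
  (W=0, U=0, Y=0, X=0, Z=0, V=1) weight 3/128
  (W=0, U=0, Y=0, X=0, Z=1, V=1) weight 3/128
  (W=0, U=0, Y=0, X=1, Z=0, V=1) weight 1/128
  (W=0, U=0, Y=0, X=1, Z=1, V=1) weight 1/128
  (W=0, U=0, Y=1, X=0, Z=0, V=1) weight 3/128
  (W=0, U=0, Y=1, X=0, Z=1, V=1) weight 3/128
  (W=0, U=0, Y=1, X=1, Z=0, V=1) weight 1/128
  (W=0, U=0, Y=1, X=1, Z=1, V=1) weight 1/128
  (W=1, U=0, Y=0, X=0, Z=0, V=0) weight 3/224
  … 55 more
Group by V:
  weight(V=0) = 1/6
  weight(V=1) = 1/3
Total weight = 1/6 + 1/3 = 1/2
P(V=0 | obs) = 1/6 / 1/2 = 1/3
P(V=1 | obs) = 1/3 / 1/2 = 2/3
argmax = 1

argmax_v P(V = v | obs) = 1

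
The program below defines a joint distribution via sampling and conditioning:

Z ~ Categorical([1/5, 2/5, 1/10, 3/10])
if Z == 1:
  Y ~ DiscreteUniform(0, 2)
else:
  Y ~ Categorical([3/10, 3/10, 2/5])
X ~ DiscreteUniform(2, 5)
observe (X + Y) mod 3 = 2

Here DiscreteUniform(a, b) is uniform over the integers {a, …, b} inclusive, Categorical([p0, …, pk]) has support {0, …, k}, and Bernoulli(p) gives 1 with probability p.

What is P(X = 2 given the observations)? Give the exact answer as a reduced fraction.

Enumerate traces; 16 have nonzero weight after conditioning:
  (Z=0, Y=0, X=2) weight 3/200
  (Z=0, Y=0, X=5) weight 3/200
  (Z=0, Y=1, X=4) weight 3/200
  (Z=0, Y=2, X=3) weight 1/50
  (Z=1, Y=0, X=2) weight 1/30
  (Z=1, Y=0, X=5) weight 1/30
  (Z=1, Y=1, X=4) weight 1/30
  (Z=1, Y=2, X=3) weight 1/30
  … 8 more
Group by X:
  weight(X=2) = 47/600
  weight(X=3) = 7/75
  weight(X=4) = 47/600
  weight(X=5) = 47/600
Total weight = 47/600 + 7/75 + 47/600 + 47/600 = 197/600
P(X=2 | obs) = 47/600 / 197/600 = 47/197
P(X=3 | obs) = 7/75 / 197/600 = 56/197
P(X=4 | obs) = 47/600 / 197/600 = 47/197
P(X=5 | obs) = 47/600 / 197/600 = 47/197

P(X = 2 | obs) = 47/197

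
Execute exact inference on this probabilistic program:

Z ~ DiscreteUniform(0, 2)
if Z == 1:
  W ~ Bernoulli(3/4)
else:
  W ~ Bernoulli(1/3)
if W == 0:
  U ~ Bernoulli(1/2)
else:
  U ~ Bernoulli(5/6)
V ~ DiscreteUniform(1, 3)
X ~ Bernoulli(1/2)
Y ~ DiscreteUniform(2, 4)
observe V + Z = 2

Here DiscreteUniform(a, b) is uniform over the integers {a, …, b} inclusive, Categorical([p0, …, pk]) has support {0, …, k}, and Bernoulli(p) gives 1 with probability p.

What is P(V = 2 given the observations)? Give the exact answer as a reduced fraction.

P(V = 2 | obs) = 1/2

Enumerate traces; 48 have nonzero weight after conditioning:
  (Z=0, W=0, U=0, V=2, X=0, Y=2) weight 1/162
  (Z=0, W=0, U=0, V=2, X=0, Y=3) weight 1/162
  (Z=0, W=0, U=0, V=2, X=0, Y=4) weight 1/162
  (Z=0, W=0, U=0, V=2, X=1, Y=2) weight 1/162
  (Z=0, W=0, U=0, V=2, X=1, Y=3) weight 1/162
  (Z=0, W=0, U=0, V=2, X=1, Y=4) weight 1/162
  (Z=0, W=0, U=1, V=2, X=0, Y=2) weight 1/162
  (Z=0, W=0, U=1, V=2, X=0, Y=3) weight 1/162
  (Z=1, W=0, U=0, V=1, X=0, Y=2) weight 1/432
  … 39 more
Group by V:
  weight(V=1) = 1/9
  weight(V=2) = 1/9
Total weight = 1/9 + 1/9 = 2/9
P(V=1 | obs) = 1/9 / 2/9 = 1/2
P(V=2 | obs) = 1/9 / 2/9 = 1/2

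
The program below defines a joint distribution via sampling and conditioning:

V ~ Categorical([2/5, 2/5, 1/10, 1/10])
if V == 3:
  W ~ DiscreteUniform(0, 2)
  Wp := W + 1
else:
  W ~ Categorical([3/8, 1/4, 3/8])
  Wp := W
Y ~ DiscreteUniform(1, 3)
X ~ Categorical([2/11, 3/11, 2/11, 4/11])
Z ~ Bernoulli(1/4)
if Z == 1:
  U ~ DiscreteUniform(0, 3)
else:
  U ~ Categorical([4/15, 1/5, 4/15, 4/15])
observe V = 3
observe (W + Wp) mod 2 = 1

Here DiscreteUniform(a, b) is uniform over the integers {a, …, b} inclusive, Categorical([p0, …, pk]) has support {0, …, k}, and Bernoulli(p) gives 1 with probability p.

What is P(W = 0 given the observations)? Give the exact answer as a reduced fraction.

Enumerate traces; 288 have nonzero weight after conditioning:
  (V=3, W=0, Y=1, X=0, Z=0, U=0) weight 1/2475
  (V=3, W=0, Y=1, X=0, Z=0, U=1) weight 1/3300
  (V=3, W=0, Y=1, X=0, Z=0, U=2) weight 1/2475
  (V=3, W=0, Y=1, X=0, Z=0, U=3) weight 1/2475
  (V=3, W=0, Y=1, X=0, Z=1, U=0) weight 1/7920
  (V=3, W=0, Y=1, X=0, Z=1, U=1) weight 1/7920
  (V=3, W=0, Y=1, X=0, Z=1, U=2) weight 1/7920
  (V=3, W=0, Y=1, X=0, Z=1, U=3) weight 1/7920
  (V=3, W=1, Y=1, X=0, Z=0, U=0) weight 1/2475
  (V=3, W=2, Y=1, X=0, Z=0, U=0) weight 1/2475
  … 278 more
Group by W:
  weight(W=0) = 1/30
  weight(W=1) = 1/30
  weight(W=2) = 1/30
Total weight = 1/30 + 1/30 + 1/30 = 1/10
P(W=0 | obs) = 1/30 / 1/10 = 1/3
P(W=1 | obs) = 1/30 / 1/10 = 1/3
P(W=2 | obs) = 1/30 / 1/10 = 1/3

P(W = 0 | obs) = 1/3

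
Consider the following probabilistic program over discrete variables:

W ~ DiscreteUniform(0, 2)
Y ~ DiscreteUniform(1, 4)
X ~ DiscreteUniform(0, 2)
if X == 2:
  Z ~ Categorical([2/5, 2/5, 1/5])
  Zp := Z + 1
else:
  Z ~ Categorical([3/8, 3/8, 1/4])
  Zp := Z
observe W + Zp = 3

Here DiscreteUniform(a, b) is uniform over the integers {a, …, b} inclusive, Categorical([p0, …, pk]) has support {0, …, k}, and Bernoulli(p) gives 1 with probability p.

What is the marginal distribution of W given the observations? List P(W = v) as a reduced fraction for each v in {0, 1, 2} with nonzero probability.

P(W=0) = 4/45, P(W=1) = 2/5, P(W=2) = 23/45

Enumerate traces; 28 have nonzero weight after conditioning:
  (W=0, Y=1, X=2, Z=2) weight 1/180
  (W=0, Y=2, X=2, Z=2) weight 1/180
  (W=0, Y=3, X=2, Z=2) weight 1/180
  (W=0, Y=4, X=2, Z=2) weight 1/180
  (W=1, Y=1, X=0, Z=2) weight 1/144
  (W=1, Y=1, X=1, Z=2) weight 1/144
  (W=1, Y=1, X=2, Z=1) weight 1/90
  (W=1, Y=2, X=0, Z=2) weight 1/144
  (W=2, Y=1, X=0, Z=1) weight 1/96
  … 19 more
Group by W:
  weight(W=0) = 1/45
  weight(W=1) = 1/10
  weight(W=2) = 23/180
Total weight = 1/45 + 1/10 + 23/180 = 1/4
P(W=0 | obs) = 1/45 / 1/4 = 4/45
P(W=1 | obs) = 1/10 / 1/4 = 2/5
P(W=2 | obs) = 23/180 / 1/4 = 23/45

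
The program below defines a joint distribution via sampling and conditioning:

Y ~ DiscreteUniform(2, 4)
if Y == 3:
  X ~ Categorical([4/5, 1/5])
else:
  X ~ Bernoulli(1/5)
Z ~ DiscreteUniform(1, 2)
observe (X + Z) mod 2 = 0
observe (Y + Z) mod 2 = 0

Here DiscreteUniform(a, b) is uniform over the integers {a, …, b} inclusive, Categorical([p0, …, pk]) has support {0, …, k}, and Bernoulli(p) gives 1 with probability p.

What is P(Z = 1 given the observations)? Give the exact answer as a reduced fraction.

Enumerate traces; 3 have nonzero weight after conditioning:
  (Y=2, X=0, Z=2) weight 2/15
  (Y=3, X=1, Z=1) weight 1/30
  (Y=4, X=0, Z=2) weight 2/15
Group by Z:
  weight(Z=1) = 1/30
  weight(Z=2) = 4/15
Total weight = 1/30 + 4/15 = 3/10
P(Z=1 | obs) = 1/30 / 3/10 = 1/9
P(Z=2 | obs) = 4/15 / 3/10 = 8/9

P(Z = 1 | obs) = 1/9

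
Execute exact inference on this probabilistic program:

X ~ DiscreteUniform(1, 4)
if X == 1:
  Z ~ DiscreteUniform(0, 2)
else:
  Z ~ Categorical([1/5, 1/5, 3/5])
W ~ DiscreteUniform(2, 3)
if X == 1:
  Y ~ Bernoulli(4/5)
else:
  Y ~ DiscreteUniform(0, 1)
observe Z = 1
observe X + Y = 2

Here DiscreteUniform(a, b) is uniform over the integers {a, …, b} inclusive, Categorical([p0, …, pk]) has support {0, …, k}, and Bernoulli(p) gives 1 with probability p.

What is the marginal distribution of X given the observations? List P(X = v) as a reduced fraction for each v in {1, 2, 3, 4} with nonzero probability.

Enumerate traces; 4 have nonzero weight after conditioning:
  (X=1, Z=1, W=2, Y=1) weight 1/30
  (X=1, Z=1, W=3, Y=1) weight 1/30
  (X=2, Z=1, W=2, Y=0) weight 1/80
  (X=2, Z=1, W=3, Y=0) weight 1/80
Group by X:
  weight(X=1) = 1/15
  weight(X=2) = 1/40
Total weight = 1/15 + 1/40 = 11/120
P(X=1 | obs) = 1/15 / 11/120 = 8/11
P(X=2 | obs) = 1/40 / 11/120 = 3/11

P(X=1) = 8/11, P(X=2) = 3/11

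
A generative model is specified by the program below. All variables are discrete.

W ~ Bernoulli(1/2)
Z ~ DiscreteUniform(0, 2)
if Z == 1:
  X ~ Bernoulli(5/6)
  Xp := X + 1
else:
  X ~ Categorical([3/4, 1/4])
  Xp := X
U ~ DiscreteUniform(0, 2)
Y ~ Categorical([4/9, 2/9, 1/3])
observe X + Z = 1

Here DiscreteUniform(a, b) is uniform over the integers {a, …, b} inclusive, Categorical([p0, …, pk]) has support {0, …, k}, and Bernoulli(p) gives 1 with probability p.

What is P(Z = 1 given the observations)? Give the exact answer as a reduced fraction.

Enumerate traces; 36 have nonzero weight after conditioning:
  (W=0, Z=0, X=1, U=0, Y=0) weight 1/162
  (W=0, Z=0, X=1, U=0, Y=1) weight 1/324
  (W=0, Z=0, X=1, U=0, Y=2) weight 1/216
  (W=0, Z=0, X=1, U=1, Y=0) weight 1/162
  (W=0, Z=0, X=1, U=1, Y=1) weight 1/324
  (W=0, Z=0, X=1, U=1, Y=2) weight 1/216
  (W=0, Z=0, X=1, U=2, Y=0) weight 1/162
  (W=0, Z=0, X=1, U=2, Y=1) weight 1/324
  (W=0, Z=1, X=0, U=0, Y=0) weight 1/243
  … 27 more
Group by Z:
  weight(Z=0) = 1/12
  weight(Z=1) = 1/18
Total weight = 1/12 + 1/18 = 5/36
P(Z=0 | obs) = 1/12 / 5/36 = 3/5
P(Z=1 | obs) = 1/18 / 5/36 = 2/5

P(Z = 1 | obs) = 2/5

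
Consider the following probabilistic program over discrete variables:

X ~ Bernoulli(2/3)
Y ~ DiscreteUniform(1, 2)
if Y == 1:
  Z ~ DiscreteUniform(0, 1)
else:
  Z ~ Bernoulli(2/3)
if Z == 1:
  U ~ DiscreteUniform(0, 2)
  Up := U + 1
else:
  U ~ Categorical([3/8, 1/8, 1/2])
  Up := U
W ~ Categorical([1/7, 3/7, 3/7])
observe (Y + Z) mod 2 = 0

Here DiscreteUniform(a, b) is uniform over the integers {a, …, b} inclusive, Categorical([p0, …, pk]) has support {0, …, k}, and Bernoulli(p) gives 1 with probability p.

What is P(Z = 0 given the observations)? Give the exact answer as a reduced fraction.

P(Z = 0 | obs) = 2/5

Enumerate traces; 36 have nonzero weight after conditioning:
  (X=0, Y=1, Z=1, U=0, W=0) weight 1/252
  (X=0, Y=1, Z=1, U=0, W=1) weight 1/84
  (X=0, Y=1, Z=1, U=0, W=2) weight 1/84
  (X=0, Y=1, Z=1, U=1, W=0) weight 1/252
  (X=0, Y=1, Z=1, U=1, W=1) weight 1/84
  (X=0, Y=1, Z=1, U=1, W=2) weight 1/84
  (X=0, Y=1, Z=1, U=2, W=0) weight 1/252
  (X=0, Y=1, Z=1, U=2, W=1) weight 1/84
  (X=0, Y=2, Z=0, U=0, W=0) weight 1/336
  … 27 more
Group by Z:
  weight(Z=0) = 1/6
  weight(Z=1) = 1/4
Total weight = 1/6 + 1/4 = 5/12
P(Z=0 | obs) = 1/6 / 5/12 = 2/5
P(Z=1 | obs) = 1/4 / 5/12 = 3/5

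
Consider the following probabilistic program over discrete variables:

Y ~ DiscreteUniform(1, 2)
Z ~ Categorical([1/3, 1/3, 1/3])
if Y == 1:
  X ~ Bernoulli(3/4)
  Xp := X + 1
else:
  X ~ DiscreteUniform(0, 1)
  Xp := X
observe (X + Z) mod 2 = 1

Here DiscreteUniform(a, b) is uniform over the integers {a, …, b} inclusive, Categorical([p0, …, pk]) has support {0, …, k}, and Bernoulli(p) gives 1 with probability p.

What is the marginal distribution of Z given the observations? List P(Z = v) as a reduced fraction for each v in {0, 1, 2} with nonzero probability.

P(Z=0) = 5/13, P(Z=1) = 3/13, P(Z=2) = 5/13

Enumerate traces; 6 have nonzero weight after conditioning:
  (Y=1, Z=0, X=1) weight 1/8
  (Y=1, Z=1, X=0) weight 1/24
  (Y=1, Z=2, X=1) weight 1/8
  (Y=2, Z=0, X=1) weight 1/12
  (Y=2, Z=1, X=0) weight 1/12
  (Y=2, Z=2, X=1) weight 1/12
Group by Z:
  weight(Z=0) = 5/24
  weight(Z=1) = 1/8
  weight(Z=2) = 5/24
Total weight = 5/24 + 1/8 + 5/24 = 13/24
P(Z=0 | obs) = 5/24 / 13/24 = 5/13
P(Z=1 | obs) = 1/8 / 13/24 = 3/13
P(Z=2 | obs) = 5/24 / 13/24 = 5/13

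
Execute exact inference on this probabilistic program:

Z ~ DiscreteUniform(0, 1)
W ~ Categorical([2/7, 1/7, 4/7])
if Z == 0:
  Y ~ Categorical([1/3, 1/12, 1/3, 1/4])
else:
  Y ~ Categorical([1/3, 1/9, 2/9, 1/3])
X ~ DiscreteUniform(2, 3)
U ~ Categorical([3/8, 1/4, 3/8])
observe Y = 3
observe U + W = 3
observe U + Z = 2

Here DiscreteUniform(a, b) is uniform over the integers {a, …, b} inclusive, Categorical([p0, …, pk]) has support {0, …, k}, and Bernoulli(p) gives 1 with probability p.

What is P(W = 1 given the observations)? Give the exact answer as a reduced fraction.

Enumerate traces; 4 have nonzero weight after conditioning:
  (Z=0, W=1, Y=3, X=2, U=2) weight 3/896
  (Z=0, W=1, Y=3, X=3, U=2) weight 3/896
  (Z=1, W=2, Y=3, X=2, U=1) weight 1/84
  (Z=1, W=2, Y=3, X=3, U=1) weight 1/84
Group by W:
  weight(W=1) = 3/448
  weight(W=2) = 1/42
Total weight = 3/448 + 1/42 = 41/1344
P(W=1 | obs) = 3/448 / 41/1344 = 9/41
P(W=2 | obs) = 1/42 / 41/1344 = 32/41

P(W = 1 | obs) = 9/41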